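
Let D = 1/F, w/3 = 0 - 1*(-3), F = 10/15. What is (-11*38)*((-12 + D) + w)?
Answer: 627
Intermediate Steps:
F = 2/3 (F = 10*(1/15) = 2/3 ≈ 0.66667)
w = 9 (w = 3*(0 - 1*(-3)) = 3*(0 + 3) = 3*3 = 9)
D = 3/2 (D = 1/(2/3) = 3/2 ≈ 1.5000)
(-11*38)*((-12 + D) + w) = (-11*38)*((-12 + 3/2) + 9) = -418*(-21/2 + 9) = -418*(-3/2) = 627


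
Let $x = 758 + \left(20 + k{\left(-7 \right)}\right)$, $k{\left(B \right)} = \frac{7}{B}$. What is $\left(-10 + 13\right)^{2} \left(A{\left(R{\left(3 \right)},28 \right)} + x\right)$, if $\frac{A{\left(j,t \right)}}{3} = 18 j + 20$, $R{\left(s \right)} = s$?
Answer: $8991$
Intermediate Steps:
$A{\left(j,t \right)} = 60 + 54 j$ ($A{\left(j,t \right)} = 3 \left(18 j + 20\right) = 3 \left(20 + 18 j\right) = 60 + 54 j$)
$x = 777$ ($x = 758 + \left(20 + \frac{7}{-7}\right) = 758 + \left(20 + 7 \left(- \frac{1}{7}\right)\right) = 758 + \left(20 - 1\right) = 758 + 19 = 777$)
$\left(-10 + 13\right)^{2} \left(A{\left(R{\left(3 \right)},28 \right)} + x\right) = \left(-10 + 13\right)^{2} \left(\left(60 + 54 \cdot 3\right) + 777\right) = 3^{2} \left(\left(60 + 162\right) + 777\right) = 9 \left(222 + 777\right) = 9 \cdot 999 = 8991$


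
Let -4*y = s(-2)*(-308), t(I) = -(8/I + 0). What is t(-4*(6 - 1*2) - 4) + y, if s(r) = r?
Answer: -768/5 ≈ -153.60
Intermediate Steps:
t(I) = -8/I
y = -154 (y = -(-1)*(-308)/2 = -¼*616 = -154)
t(-4*(6 - 1*2) - 4) + y = -8/(-4*(6 - 1*2) - 4) - 154 = -8/(-4*(6 - 2) - 4) - 154 = -8/(-4*4 - 4) - 154 = -8/(-16 - 4) - 154 = -8/(-20) - 154 = -8*(-1/20) - 154 = ⅖ - 154 = -768/5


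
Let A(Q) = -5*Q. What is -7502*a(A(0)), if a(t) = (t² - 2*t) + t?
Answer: 0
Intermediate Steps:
a(t) = t² - t
-7502*a(A(0)) = -7502*(-5*0)*(-1 - 5*0) = -0*(-1 + 0) = -0*(-1) = -7502*0 = 0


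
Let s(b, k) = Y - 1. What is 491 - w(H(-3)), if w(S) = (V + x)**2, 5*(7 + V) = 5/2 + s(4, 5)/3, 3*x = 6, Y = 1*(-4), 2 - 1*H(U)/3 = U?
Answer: 16835/36 ≈ 467.64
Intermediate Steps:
H(U) = 6 - 3*U
Y = -4
x = 2 (x = (1/3)*6 = 2)
s(b, k) = -5 (s(b, k) = -4 - 1 = -5)
V = -41/6 (V = -7 + (5/2 - 5/3)/5 = -7 + (1/5)*(5/6) = -7 + 1/6 = -41/6 ≈ -6.8333)
w(S) = 841/36 (w(S) = (-41/6 + 2)**2 = (-29/6)**2 = 841/36)
491 - w(H(-3)) = 491 - 1*841/36 = 491 - 841/36 = 16835/36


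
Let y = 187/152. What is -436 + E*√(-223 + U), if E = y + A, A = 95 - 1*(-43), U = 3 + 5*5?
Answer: -436 + 21163*I*√195/152 ≈ -436.0 + 1944.2*I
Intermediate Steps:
y = 187/152 (y = 187*(1/152) = 187/152 ≈ 1.2303)
U = 28 (U = 3 + 25 = 28)
A = 138 (A = 95 + 43 = 138)
E = 21163/152 (E = 187/152 + 138 = 21163/152 ≈ 139.23)
-436 + E*√(-223 + U) = -436 + 21163*√(-223 + 28)/152 = -436 + 21163*√(-195)/152 = -436 + 21163*(I*√195)/152 = -436 + 21163*I*√195/152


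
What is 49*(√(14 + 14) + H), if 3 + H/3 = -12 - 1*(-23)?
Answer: 1176 + 98*√7 ≈ 1435.3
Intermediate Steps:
H = 24 (H = -9 + 3*(-12 - 1*(-23)) = -9 + 3*(-12 + 23) = -9 + 3*11 = -9 + 33 = 24)
49*(√(14 + 14) + H) = 49*(√(14 + 14) + 24) = 49*(√28 + 24) = 49*(2*√7 + 24) = 49*(24 + 2*√7) = 1176 + 98*√7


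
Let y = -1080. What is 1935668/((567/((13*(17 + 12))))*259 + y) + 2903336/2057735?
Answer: -1500869846892308/535642824645 ≈ -2802.0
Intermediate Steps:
1935668/((567/((13*(17 + 12))))*259 + y) + 2903336/2057735 = 1935668/((567/((13*(17 + 12))))*259 - 1080) + 2903336/2057735 = 1935668/((567/((13*29)))*259 - 1080) + 2903336*(1/2057735) = 1935668/((567/377)*259 - 1080) + 2903336/2057735 = 1935668/(146853/377 - 1080) + 2903336/2057735 = 1935668/(-260307/377) + 2903336/2057735 = 1935668*(-377/260307) + 2903336/2057735 = -729746836/260307 + 2903336/2057735 = -1500869846892308/535642824645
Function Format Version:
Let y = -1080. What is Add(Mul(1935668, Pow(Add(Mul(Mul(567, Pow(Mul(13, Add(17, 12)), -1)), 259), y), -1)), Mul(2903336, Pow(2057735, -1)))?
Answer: Rational(-1500869846892308, 535642824645) ≈ -2802.0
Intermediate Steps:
Add(Mul(1935668, Pow(Add(Mul(Mul(567, Pow(Mul(13, Add(17, 12)), -1)), 259), y), -1)), Mul(2903336, Pow(2057735, -1))) = Add(Mul(1935668, Pow(Add(Mul(Mul(567, Pow(Mul(13, Add(17, 12)), -1)), 259), -1080), -1)), Mul(2903336, Pow(2057735, -1))) = Add(Mul(1935668, Pow(Add(Mul(Mul(567, Pow(Mul(13, 29), -1)), 259), -1080), -1)), Mul(2903336, Rational(1, 2057735))) = Add(Mul(1935668, Pow(Add(Mul(Mul(567, Pow(377, -1)), 259), -1080), -1)), Rational(2903336, 2057735)) = Add(Mul(1935668, Pow(Add(Mul(Mul(567, Rational(1, 377)), 259), -1080), -1)), Rational(2903336, 2057735)) = Add(Mul(1935668, Pow(Add(Mul(Rational(567, 377), 259), -1080), -1)), Rational(2903336, 2057735)) = Add(Mul(1935668, Pow(Add(Rational(146853, 377), -1080), -1)), Rational(2903336, 2057735)) = Add(Mul(1935668, Pow(Rational(-260307, 377), -1)), Rational(2903336, 2057735)) = Add(Mul(1935668, Rational(-377, 260307)), Rational(2903336, 2057735)) = Add(Rational(-729746836, 260307), Rational(2903336, 2057735)) = Rational(-1500869846892308, 535642824645)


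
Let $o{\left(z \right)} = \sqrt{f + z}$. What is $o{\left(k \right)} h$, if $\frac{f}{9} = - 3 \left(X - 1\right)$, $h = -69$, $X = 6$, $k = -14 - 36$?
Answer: $- 69 i \sqrt{185} \approx - 938.5 i$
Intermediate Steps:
$k = -50$ ($k = -14 - 36 = -50$)
$f = -135$ ($f = 9 \left(- 3 \left(6 - 1\right)\right) = 9 \left(\left(-3\right) 5\right) = 9 \left(-15\right) = -135$)
$o{\left(z \right)} = \sqrt{-135 + z}$
$o{\left(k \right)} h = \sqrt{-135 - 50} \left(-69\right) = \sqrt{-185} \left(-69\right) = i \sqrt{185} \left(-69\right) = - 69 i \sqrt{185}$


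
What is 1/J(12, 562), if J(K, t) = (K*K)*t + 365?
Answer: 1/81293 ≈ 1.2301e-5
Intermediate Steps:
J(K, t) = 365 + t*K² (J(K, t) = K²*t + 365 = t*K² + 365 = 365 + t*K²)
1/J(12, 562) = 1/(365 + 562*12²) = 1/(365 + 562*144) = 1/(365 + 80928) = 1/81293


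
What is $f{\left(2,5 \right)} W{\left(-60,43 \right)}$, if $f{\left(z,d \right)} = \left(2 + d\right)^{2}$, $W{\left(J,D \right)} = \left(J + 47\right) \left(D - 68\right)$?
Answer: $15925$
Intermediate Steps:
$W{\left(J,D \right)} = \left(-68 + D\right) \left(47 + J\right)$ ($W{\left(J,D \right)} = \left(47 + J\right) \left(-68 + D\right) = \left(-68 + D\right) \left(47 + J\right)$)
$f{\left(2,5 \right)} W{\left(-60,43 \right)} = \left(2 + 5\right)^{2} \left(-3196 - -4080 + 47 \cdot 43 + 43 \left(-60\right)\right) = 7^{2} \left(-3196 + 4080 + 2021 - 2580\right) = 49 \cdot 325 = 15925$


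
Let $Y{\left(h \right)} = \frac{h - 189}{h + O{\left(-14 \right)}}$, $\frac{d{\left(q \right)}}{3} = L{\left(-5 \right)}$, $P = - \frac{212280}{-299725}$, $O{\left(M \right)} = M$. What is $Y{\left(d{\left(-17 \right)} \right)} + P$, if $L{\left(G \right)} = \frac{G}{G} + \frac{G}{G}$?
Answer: $\frac{11309583}{479560} \approx 23.583$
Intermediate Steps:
$P = \frac{42456}{59945}$ ($P = \left(-212280\right) \left(- \frac{1}{299725}\right) = \frac{42456}{59945} \approx 0.70825$)
$L{\left(G \right)} = 2$ ($L{\left(G \right)} = 1 + 1 = 2$)
$d{\left(q \right)} = 6$ ($d{\left(q \right)} = 3 \cdot 2 = 6$)
$Y{\left(h \right)} = \frac{-189 + h}{-14 + h}$ ($Y{\left(h \right)} = \frac{h - 189}{h - 14} = \frac{-189 + h}{-14 + h}$)
$Y{\left(d{\left(-17 \right)} \right)} + P = \frac{-189 + 6}{-14 + 6} + \frac{42456}{59945} = \frac{1}{-8} \left(-183\right) + \frac{42456}{59945} = \left(- \frac{1}{8}\right) \left(-183\right) + \frac{42456}{59945} = \frac{183}{8} + \frac{42456}{59945} = \frac{11309583}{479560}$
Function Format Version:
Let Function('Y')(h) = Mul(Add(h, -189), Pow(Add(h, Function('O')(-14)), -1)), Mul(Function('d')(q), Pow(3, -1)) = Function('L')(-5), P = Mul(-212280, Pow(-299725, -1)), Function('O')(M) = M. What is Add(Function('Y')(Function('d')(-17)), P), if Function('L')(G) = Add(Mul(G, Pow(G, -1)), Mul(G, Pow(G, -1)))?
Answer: Rational(11309583, 479560) ≈ 23.583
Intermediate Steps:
P = Rational(42456, 59945) (P = Mul(-212280, Rational(-1, 299725)) = Rational(42456, 59945) ≈ 0.70825)
Function('L')(G) = 2 (Function('L')(G) = Add(1, 1) = 2)
Function('d')(q) = 6 (Function('d')(q) = Mul(3, 2) = 6)
Function('Y')(h) = Mul(Pow(Add(-14, h), -1), Add(-189, h)) (Function('Y')(h) = Mul(Add(h, -189), Pow(Add(h, -14), -1)) = Mul(Add(-189, h), Pow(Add(-14, h), -1)) = Mul(Pow(Add(-14, h), -1), Add(-189, h)))
Add(Function('Y')(Function('d')(-17)), P) = Add(Mul(Pow(Add(-14, 6), -1), Add(-189, 6)), Rational(42456, 59945)) = Add(Mul(Pow(-8, -1), -183), Rational(42456, 59945)) = Add(Mul(Rational(-1, 8), -183), Rational(42456, 59945)) = Add(Rational(183, 8), Rational(42456, 59945)) = Rational(11309583, 479560)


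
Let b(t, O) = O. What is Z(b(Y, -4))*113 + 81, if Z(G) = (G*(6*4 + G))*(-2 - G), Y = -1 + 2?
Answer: -17999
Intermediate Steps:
Y = 1
Z(G) = G*(-2 - G)*(24 + G) (Z(G) = (G*(24 + G))*(-2 - G) = G*(-2 - G)*(24 + G))
Z(b(Y, -4))*113 + 81 = -1*(-4)*(48 + (-4)**2 + 26*(-4))*113 + 81 = -1*(-4)*(48 + 16 - 104)*113 + 81 = -1*(-4)*(-40)*113 + 81 = -160*113 + 81 = -18080 + 81 = -17999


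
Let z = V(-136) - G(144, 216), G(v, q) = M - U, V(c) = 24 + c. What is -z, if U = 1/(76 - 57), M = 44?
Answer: 2963/19 ≈ 155.95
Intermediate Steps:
U = 1/19 ≈ 0.052632
G(v, q) = 835/19 (G(v, q) = 44 - 1*1/19 = 44 - 1/19 = 835/19)
z = -2963/19 (z = (24 - 136) - 1*835/19 = -112 - 835/19 = -2963/19 ≈ -155.95)
-z = -1*(-2963/19) = 2963/19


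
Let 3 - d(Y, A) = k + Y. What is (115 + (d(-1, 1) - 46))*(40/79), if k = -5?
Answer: 3120/79 ≈ 39.494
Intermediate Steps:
d(Y, A) = 8 - Y (d(Y, A) = 3 - (-5 + Y) = 3 + (5 - Y) = 8 - Y)
(115 + (d(-1, 1) - 46))*(40/79) = (115 + ((8 - 1*(-1)) - 46))*(40/79) = (115 + ((8 + 1) - 46))*(40*(1/79)) = (115 + (9 - 46))*(40/79) = (115 - 37)*(40/79) = 78*(40/79) = 3120/79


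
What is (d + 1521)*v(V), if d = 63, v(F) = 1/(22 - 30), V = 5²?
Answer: -198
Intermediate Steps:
V = 25
v(F) = -⅛ (v(F) = 1/(-8) = -⅛)
(d + 1521)*v(V) = (63 + 1521)*(-⅛) = 1584*(-⅛) = -198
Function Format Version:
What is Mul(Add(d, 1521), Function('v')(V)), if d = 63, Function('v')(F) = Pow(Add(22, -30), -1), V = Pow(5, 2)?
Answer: -198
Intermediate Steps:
V = 25
Function('v')(F) = Rational(-1, 8) (Function('v')(F) = Pow(-8, -1) = Rational(-1, 8))
Mul(Add(d, 1521), Function('v')(V)) = Mul(Add(63, 1521), Rational(-1, 8)) = Mul(1584, Rational(-1, 8)) = -198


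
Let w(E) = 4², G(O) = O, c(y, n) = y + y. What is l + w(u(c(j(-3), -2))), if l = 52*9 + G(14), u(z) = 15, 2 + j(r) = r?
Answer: 498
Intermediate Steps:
j(r) = -2 + r
c(y, n) = 2*y
w(E) = 16
l = 482 (l = 52*9 + 14 = 468 + 14 = 482)
l + w(u(c(j(-3), -2))) = 482 + 16 = 498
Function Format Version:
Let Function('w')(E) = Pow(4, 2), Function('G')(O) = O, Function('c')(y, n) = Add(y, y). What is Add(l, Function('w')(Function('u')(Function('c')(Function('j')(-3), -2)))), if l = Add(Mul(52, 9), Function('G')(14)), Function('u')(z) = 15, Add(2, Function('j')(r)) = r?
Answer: 498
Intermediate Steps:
Function('j')(r) = Add(-2, r)
Function('c')(y, n) = Mul(2, y)
Function('w')(E) = 16
l = 482 (l = Add(Mul(52, 9), 14) = Add(468, 14) = 482)
Add(l, Function('w')(Function('u')(Function('c')(Function('j')(-3), -2)))) = Add(482, 16) = 498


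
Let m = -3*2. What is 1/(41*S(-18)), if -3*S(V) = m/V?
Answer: -9/41 ≈ -0.21951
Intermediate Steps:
m = -6
S(V) = 2/V (S(V) = -(-2)/V = 2/V)
1/(41*S(-18)) = 1/(41*(2/(-18))) = 1/(41*(2*(-1/18))) = 1/(41*(-1/9)) = 1/(-41/9) = -9/41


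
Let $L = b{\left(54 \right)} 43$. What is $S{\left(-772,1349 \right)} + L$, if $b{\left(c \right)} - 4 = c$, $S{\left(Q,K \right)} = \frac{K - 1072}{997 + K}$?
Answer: $\frac{5851201}{2346} \approx 2494.1$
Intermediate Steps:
$S{\left(Q,K \right)} = \frac{-1072 + K}{997 + K}$
$b{\left(c \right)} = 4 + c$
$L = 2494$ ($L = \left(4 + 54\right) 43 = 58 \cdot 43 = 2494$)
$S{\left(-772,1349 \right)} + L = \frac{-1072 + 1349}{997 + 1349} + 2494 = \frac{1}{2346} \cdot 277 + 2494 = \frac{277}{2346} + 2494 = \frac{5851201}{2346}$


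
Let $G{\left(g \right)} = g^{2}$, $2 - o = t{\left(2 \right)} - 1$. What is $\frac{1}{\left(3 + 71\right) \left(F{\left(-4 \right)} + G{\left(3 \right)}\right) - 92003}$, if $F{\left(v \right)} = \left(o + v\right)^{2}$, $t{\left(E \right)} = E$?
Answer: $- \frac{1}{90671} \approx -1.1029 \cdot 10^{-5}$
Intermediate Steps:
$o = 1$ ($o = 2 - \left(2 - 1\right) = 2 - 1 = 1$)
$F{\left(v \right)} = \left(1 + v\right)^{2}$
$\frac{1}{\left(3 + 71\right) \left(F{\left(-4 \right)} + G{\left(3 \right)}\right) - 92003} = \frac{1}{\left(3 + 71\right) \left(\left(1 - 4\right)^{2} + 3^{2}\right) - 92003} = \frac{1}{74 \left(\left(-3\right)^{2} + 9\right) - 92003} = \frac{1}{74 \left(9 + 9\right) - 92003} = \frac{1}{74 \cdot 18 - 92003} = \frac{1}{1332 - 92003} = \frac{1}{-90671} = - \frac{1}{90671}$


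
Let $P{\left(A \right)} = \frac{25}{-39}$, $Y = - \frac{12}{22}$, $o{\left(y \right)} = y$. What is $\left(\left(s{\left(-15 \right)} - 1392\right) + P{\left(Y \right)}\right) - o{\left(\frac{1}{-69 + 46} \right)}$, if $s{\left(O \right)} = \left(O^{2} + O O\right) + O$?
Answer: $- \frac{858965}{897} \approx -957.6$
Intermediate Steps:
$Y = - \frac{6}{11}$ ($Y = \left(-12\right) \frac{1}{22} = - \frac{6}{11} \approx -0.54545$)
$s{\left(O \right)} = O + 2 O^{2}$ ($s{\left(O \right)} = \left(O^{2} + O^{2}\right) + O = 2 O^{2} + O = O + 2 O^{2}$)
$P{\left(A \right)} = - \frac{25}{39}$ ($P{\left(A \right)} = 25 \left(- \frac{1}{39}\right) = - \frac{25}{39}$)
$\left(\left(s{\left(-15 \right)} - 1392\right) + P{\left(Y \right)}\right) - o{\left(\frac{1}{-69 + 46} \right)} = \left(\left(- 15 \left(1 + 2 \left(-15\right)\right) - 1392\right) - \frac{25}{39}\right) - \frac{1}{-69 + 46} = \left(\left(- 15 \left(1 - 30\right) - 1392\right) - \frac{25}{39}\right) - \frac{1}{-23} = \left(\left(\left(-15\right) \left(-29\right) - 1392\right) - \frac{25}{39}\right) - - \frac{1}{23} = \left(\left(435 - 1392\right) - \frac{25}{39}\right) + \frac{1}{23} = \left(-957 - \frac{25}{39}\right) + \frac{1}{23} = - \frac{37348}{39} + \frac{1}{23} = - \frac{858965}{897}$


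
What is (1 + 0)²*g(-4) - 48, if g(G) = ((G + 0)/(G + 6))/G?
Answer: -95/2 ≈ -47.500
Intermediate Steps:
g(G) = 1/(6 + G) (g(G) = (G/(6 + G))/G = 1/(6 + G))
(1 + 0)²*g(-4) - 48 = (1 + 0)²/(6 - 4) - 48 = 1²/2 - 48 = 1*(½) - 48 = ½ - 48 = -95/2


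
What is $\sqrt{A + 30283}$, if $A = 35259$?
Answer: $\sqrt{65542} \approx 256.01$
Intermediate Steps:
$\sqrt{A + 30283} = \sqrt{35259 + 30283} = \sqrt{65542}$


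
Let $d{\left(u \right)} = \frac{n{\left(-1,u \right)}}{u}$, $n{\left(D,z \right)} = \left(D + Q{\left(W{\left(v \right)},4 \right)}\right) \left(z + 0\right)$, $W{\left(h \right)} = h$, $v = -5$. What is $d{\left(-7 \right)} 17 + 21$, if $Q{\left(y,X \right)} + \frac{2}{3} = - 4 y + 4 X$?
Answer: $\frac{1814}{3} \approx 604.67$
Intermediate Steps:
$Q{\left(y,X \right)} = - \frac{2}{3} - 4 y + 4 X$ ($Q{\left(y,X \right)} = - \frac{2}{3} + \left(- 4 y + 4 X\right) = - \frac{2}{3} - 4 y + 4 X$)
$n{\left(D,z \right)} = z \left(\frac{106}{3} + D\right)$ ($n{\left(D,z \right)} = \left(D - - \frac{106}{3}\right) \left(z + 0\right) = \left(D + \left(- \frac{2}{3} + 20 + 16\right)\right) z = \left(D + \frac{106}{3}\right) z = \left(\frac{106}{3} + D\right) z = z \left(\frac{106}{3} + D\right)$)
$d{\left(u \right)} = \frac{103}{3}$ ($d{\left(u \right)} = \frac{\frac{1}{3} u \left(106 + 3 \left(-1\right)\right)}{u} = \frac{\frac{1}{3} u \left(106 - 3\right)}{u} = \frac{\frac{1}{3} u 103}{u} = \frac{\frac{103}{3} u}{u} = \frac{103}{3}$)
$d{\left(-7 \right)} 17 + 21 = \frac{103}{3} \cdot 17 + 21 = \frac{1751}{3} + 21 = \frac{1814}{3}$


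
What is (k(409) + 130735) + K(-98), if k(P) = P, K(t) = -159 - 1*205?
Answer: 130780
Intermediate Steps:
K(t) = -364 (K(t) = -159 - 205 = -364)
(k(409) + 130735) + K(-98) = (409 + 130735) - 364 = 131144 - 364 = 130780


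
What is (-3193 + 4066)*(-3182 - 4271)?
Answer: -6506469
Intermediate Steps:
(-3193 + 4066)*(-3182 - 4271) = 873*(-7453) = -6506469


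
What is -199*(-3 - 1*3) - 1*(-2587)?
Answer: 3781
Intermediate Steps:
-199*(-3 - 1*3) - 1*(-2587) = -199*(-3 - 3) + 2587 = -199*(-6) + 2587 = 1194 + 2587 = 3781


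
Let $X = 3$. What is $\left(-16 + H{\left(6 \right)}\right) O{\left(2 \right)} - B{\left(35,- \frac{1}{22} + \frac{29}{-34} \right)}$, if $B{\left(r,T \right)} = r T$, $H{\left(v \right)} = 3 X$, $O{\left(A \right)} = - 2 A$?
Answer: $\frac{11116}{187} \approx 59.444$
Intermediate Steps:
$H{\left(v \right)} = 9$ ($H{\left(v \right)} = 3 \cdot 3 = 9$)
$B{\left(r,T \right)} = T r$
$\left(-16 + H{\left(6 \right)}\right) O{\left(2 \right)} - B{\left(35,- \frac{1}{22} + \frac{29}{-34} \right)} = \left(-16 + 9\right) \left(\left(-2\right) 2\right) - \left(- \frac{1}{22} + \frac{29}{-34}\right) 35 = \left(-7\right) \left(-4\right) - \left(\left(-1\right) \frac{1}{22} + 29 \left(- \frac{1}{34}\right)\right) 35 = 28 - \left(- \frac{1}{22} - \frac{29}{34}\right) 35 = 28 - \left(- \frac{168}{187}\right) 35 = 28 - - \frac{5880}{187} = 28 + \frac{5880}{187} = \frac{11116}{187}$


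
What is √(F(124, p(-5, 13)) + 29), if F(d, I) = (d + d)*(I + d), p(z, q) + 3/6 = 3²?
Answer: √32889 ≈ 181.35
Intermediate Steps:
p(z, q) = 17/2 (p(z, q) = -½ + 3² = -½ + 9 = 17/2)
F(d, I) = 2*d*(I + d) (F(d, I) = (2*d)*(I + d) = 2*d*(I + d))
√(F(124, p(-5, 13)) + 29) = √(2*124*(17/2 + 124) + 29) = √(2*124*(265/2) + 29) = √(32860 + 29) = √32889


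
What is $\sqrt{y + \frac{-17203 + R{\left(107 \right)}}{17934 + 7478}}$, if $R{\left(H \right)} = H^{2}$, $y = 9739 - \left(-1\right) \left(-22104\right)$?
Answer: $\frac{i \sqrt{1996272276302}}{12706} \approx 111.2 i$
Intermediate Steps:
$y = -12365$ ($y = 9739 - 22104 = -12365$)
$\sqrt{y + \frac{-17203 + R{\left(107 \right)}}{17934 + 7478}} = \sqrt{-12365 + \frac{-17203 + 107^{2}}{17934 + 7478}} = \sqrt{-12365 + \frac{-17203 + 11449}{25412}} = \sqrt{-12365 - \frac{2877}{12706}} = \sqrt{- \frac{157112567}{12706}} = \frac{i \sqrt{1996272276302}}{12706}$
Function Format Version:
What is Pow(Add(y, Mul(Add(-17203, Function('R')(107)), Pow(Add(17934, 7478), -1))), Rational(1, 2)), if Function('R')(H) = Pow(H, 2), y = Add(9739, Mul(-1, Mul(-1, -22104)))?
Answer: Mul(Rational(1, 12706), I, Pow(1996272276302, Rational(1, 2))) ≈ Mul(111.20, I)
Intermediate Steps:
y = -12365 (y = Add(9739, Mul(-1, 22104)) = Add(9739, -22104) = -12365)
Pow(Add(y, Mul(Add(-17203, Function('R')(107)), Pow(Add(17934, 7478), -1))), Rational(1, 2)) = Pow(Add(-12365, Mul(Add(-17203, Pow(107, 2)), Pow(Add(17934, 7478), -1))), Rational(1, 2)) = Pow(Add(-12365, Mul(Add(-17203, 11449), Pow(25412, -1))), Rational(1, 2)) = Pow(Add(-12365, Mul(-5754, Rational(1, 25412))), Rational(1, 2)) = Pow(Add(-12365, Rational(-2877, 12706)), Rational(1, 2)) = Pow(Rational(-157112567, 12706), Rational(1, 2)) = Mul(Rational(1, 12706), I, Pow(1996272276302, Rational(1, 2)))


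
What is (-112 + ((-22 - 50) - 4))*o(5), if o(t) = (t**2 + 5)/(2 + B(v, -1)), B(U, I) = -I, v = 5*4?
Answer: -1880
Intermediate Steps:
v = 20
o(t) = 5/3 + t**2/3 (o(t) = (t**2 + 5)/(2 - 1*(-1)) = (5 + t**2)/(2 + 1) = (5 + t**2)/3 = (5 + t**2)*(1/3) = 5/3 + t**2/3)
(-112 + ((-22 - 50) - 4))*o(5) = (-112 + ((-22 - 50) - 4))*(5/3 + (1/3)*5**2) = (-112 + (-72 - 4))*(5/3 + (1/3)*25) = (-112 - 76)*(5/3 + 25/3) = -188*10 = -1880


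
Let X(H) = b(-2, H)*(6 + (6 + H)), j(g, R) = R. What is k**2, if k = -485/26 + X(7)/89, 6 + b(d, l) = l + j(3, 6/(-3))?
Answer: 1906108281/5354596 ≈ 355.98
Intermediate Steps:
b(d, l) = -8 + l (b(d, l) = -6 + (l + 6/(-3)) = -6 + (l + 6*(-1/3)) = -6 + (l - 2) = -6 + (-2 + l) = -8 + l)
X(H) = (-8 + H)*(12 + H) (X(H) = (-8 + H)*(6 + (6 + H)) = (-8 + H)*(12 + H))
k = -43659/2314 (k = -485/26 + ((-8 + 7)*(12 + 7))/89 = -485*1/26 - 1*19*(1/89) = -485/26 - 19*1/89 = -485/26 - 19/89 = -43659/2314 ≈ -18.867)
k**2 = (-43659/2314)**2 = 1906108281/5354596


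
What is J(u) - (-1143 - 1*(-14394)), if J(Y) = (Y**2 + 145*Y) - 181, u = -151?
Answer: -12526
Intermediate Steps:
J(Y) = -181 + Y**2 + 145*Y
J(u) - (-1143 - 1*(-14394)) = (-181 + (-151)**2 + 145*(-151)) - (-1143 - 1*(-14394)) = (-181 + 22801 - 21895) - (-1143 + 14394) = 725 - 1*13251 = 725 - 13251 = -12526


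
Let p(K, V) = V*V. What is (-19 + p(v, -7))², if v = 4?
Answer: 900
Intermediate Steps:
p(K, V) = V²
(-19 + p(v, -7))² = (-19 + (-7)²)² = (-19 + 49)² = 30² = 900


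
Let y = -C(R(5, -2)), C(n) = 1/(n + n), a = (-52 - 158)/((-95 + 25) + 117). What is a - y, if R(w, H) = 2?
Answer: -793/188 ≈ -4.2181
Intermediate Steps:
a = -210/47 (a = -210/(-70 + 117) = -210/47 ≈ -4.4681)
C(n) = 1/(2*n)
y = -¼ (y = -1/(2*2) = -1*¼ = -¼ ≈ -0.25000)
a - y = -210/47 - 1*(-¼) = -210/47 + ¼ = -793/188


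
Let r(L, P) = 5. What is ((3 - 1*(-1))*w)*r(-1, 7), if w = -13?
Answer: -260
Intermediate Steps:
((3 - 1*(-1))*w)*r(-1, 7) = ((3 - 1*(-1))*(-13))*5 = ((3 + 1)*(-13))*5 = (4*(-13))*5 = -52*5 = -260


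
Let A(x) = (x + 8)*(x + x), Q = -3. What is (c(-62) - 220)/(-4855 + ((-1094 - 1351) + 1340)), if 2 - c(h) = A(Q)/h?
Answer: 6773/184760 ≈ 0.036658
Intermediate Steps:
A(x) = 2*x*(8 + x) (A(x) = (8 + x)*(2*x) = 2*x*(8 + x))
c(h) = 2 + 30/h (c(h) = 2 - 2*(-3)*(8 - 3)/h = 2 - 2*(-3)*5/h = 2 - (-30)/h = 2 + 30/h)
(c(-62) - 220)/(-4855 + ((-1094 - 1351) + 1340)) = ((2 + 30/(-62)) - 220)/(-4855 + ((-1094 - 1351) + 1340)) = ((2 + 30*(-1/62)) - 220)/(-4855 + (-2445 + 1340)) = ((2 - 15/31) - 220)/(-4855 - 1105) = (47/31 - 220)/(-5960) = -6773/31*(-1/5960) = 6773/184760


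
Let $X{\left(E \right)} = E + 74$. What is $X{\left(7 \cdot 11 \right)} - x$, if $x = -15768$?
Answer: $15919$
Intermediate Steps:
$X{\left(E \right)} = 74 + E$
$X{\left(7 \cdot 11 \right)} - x = \left(74 + 7 \cdot 11\right) - -15768 = \left(74 + 77\right) + 15768 = 151 + 15768 = 15919$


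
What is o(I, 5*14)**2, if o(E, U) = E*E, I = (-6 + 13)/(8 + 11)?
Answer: 2401/130321 ≈ 0.018424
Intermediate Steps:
I = 7/19 ≈ 0.36842
o(E, U) = E**2
o(I, 5*14)**2 = ((7/19)**2)**2 = (49/361)**2 = 2401/130321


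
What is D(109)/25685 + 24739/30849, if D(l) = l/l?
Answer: 48880928/60950505 ≈ 0.80198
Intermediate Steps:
D(l) = 1
D(109)/25685 + 24739/30849 = 1/25685 + 24739/30849 = 1*(1/25685) + 24739*(1/30849) = 1/25685 + 1903/2373 = 48880928/60950505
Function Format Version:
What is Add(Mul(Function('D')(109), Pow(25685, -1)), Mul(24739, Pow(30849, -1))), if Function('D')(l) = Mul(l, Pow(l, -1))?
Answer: Rational(48880928, 60950505) ≈ 0.80198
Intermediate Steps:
Function('D')(l) = 1
Add(Mul(Function('D')(109), Pow(25685, -1)), Mul(24739, Pow(30849, -1))) = Add(Mul(1, Pow(25685, -1)), Mul(24739, Pow(30849, -1))) = Add(Mul(1, Rational(1, 25685)), Mul(24739, Rational(1, 30849))) = Add(Rational(1, 25685), Rational(1903, 2373)) = Rational(48880928, 60950505)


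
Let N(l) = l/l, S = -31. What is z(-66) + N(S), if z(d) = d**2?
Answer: 4357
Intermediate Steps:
N(l) = 1
z(-66) + N(S) = (-66)**2 + 1 = 4356 + 1 = 4357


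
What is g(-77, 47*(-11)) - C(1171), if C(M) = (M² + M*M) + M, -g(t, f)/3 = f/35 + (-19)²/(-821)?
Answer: -78837557679/28735 ≈ -2.7436e+6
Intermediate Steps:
g(t, f) = 1083/821 - 3*f/35 (g(t, f) = -3*(f/35 + (-19)²/(-821)) = -3*(f*(1/35) + 361*(-1/821)) = -3*(f/35 - 361/821) = -3*(-361/821 + f/35) = 1083/821 - 3*f/35)
C(M) = M + 2*M² (C(M) = (M² + M²) + M = 2*M² + M = M + 2*M²)
g(-77, 47*(-11)) - C(1171) = (1083/821 - 141*(-11)/35) - 1171*(1 + 2*1171) = (1083/821 - 3/35*(-517)) - 1171*(1 + 2342) = (1083/821 + 1551/35) - 1171*2343 = 1311276/28735 - 1*2743653 = 1311276/28735 - 2743653 = -78837557679/28735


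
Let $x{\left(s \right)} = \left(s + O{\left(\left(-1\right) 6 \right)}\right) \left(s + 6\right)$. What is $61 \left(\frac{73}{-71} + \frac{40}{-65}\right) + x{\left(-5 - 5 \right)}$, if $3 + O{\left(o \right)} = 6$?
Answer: $- \frac{66693}{923} \approx -72.257$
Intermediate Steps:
$O{\left(o \right)} = 3$ ($O{\left(o \right)} = -3 + 6 = 3$)
$x{\left(s \right)} = \left(3 + s\right) \left(6 + s\right)$ ($x{\left(s \right)} = \left(s + 3\right) \left(s + 6\right) = \left(3 + s\right) \left(6 + s\right)$)
$61 \left(\frac{73}{-71} + \frac{40}{-65}\right) + x{\left(-5 - 5 \right)} = 61 \left(\frac{73}{-71} + \frac{40}{-65}\right) + \left(18 + \left(-5 - 5\right)^{2} + 9 \left(-5 - 5\right)\right) = 61 \left(73 \left(- \frac{1}{71}\right) + 40 \left(- \frac{1}{65}\right)\right) + \left(18 + \left(-5 - 5\right)^{2} + 9 \left(-5 - 5\right)\right) = 61 \left(- \frac{73}{71} - \frac{8}{13}\right) + \left(18 + \left(-10\right)^{2} + 9 \left(-10\right)\right) = 61 \left(- \frac{1517}{923}\right) + \left(18 + 100 - 90\right) = - \frac{92537}{923} + 28 = - \frac{66693}{923}$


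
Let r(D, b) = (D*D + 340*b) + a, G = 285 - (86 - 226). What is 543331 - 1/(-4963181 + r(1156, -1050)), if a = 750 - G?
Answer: 2164369905121/3983520 ≈ 5.4333e+5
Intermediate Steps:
G = 425 (G = 285 - 1*(-140) = 285 + 140 = 425)
a = 325 (a = 750 - 1*425 = 750 - 425 = 325)
r(D, b) = 325 + D² + 340*b (r(D, b) = (D*D + 340*b) + 325 = (D² + 340*b) + 325 = 325 + D² + 340*b)
543331 - 1/(-4963181 + r(1156, -1050)) = 543331 - 1/(-4963181 + (325 + 1156² + 340*(-1050))) = 543331 - 1/(-4963181 + (325 + 1336336 - 357000)) = 543331 - 1/(-4963181 + 979661) = 543331 - 1/(-3983520) = 543331 - 1*(-1/3983520) = 543331 + 1/3983520 = 2164369905121/3983520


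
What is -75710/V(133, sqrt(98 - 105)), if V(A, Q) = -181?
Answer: 75710/181 ≈ 418.29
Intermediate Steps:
-75710/V(133, sqrt(98 - 105)) = -75710/(-181) = -75710*(-1/181) = 75710/181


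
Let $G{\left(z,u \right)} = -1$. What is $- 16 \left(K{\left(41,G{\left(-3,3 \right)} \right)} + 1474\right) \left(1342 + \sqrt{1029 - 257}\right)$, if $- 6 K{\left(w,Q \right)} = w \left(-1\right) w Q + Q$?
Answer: $-25637568 - 38208 \sqrt{193} \approx -2.6168 \cdot 10^{7}$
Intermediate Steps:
$K{\left(w,Q \right)} = - \frac{Q}{6} + \frac{Q w^{2}}{6}$ ($K{\left(w,Q \right)} = - \frac{w \left(-1\right) w Q + Q}{6} = - \frac{- w w Q + Q}{6} = - \frac{- w^{2} Q + Q}{6} = - \frac{- Q w^{2} + Q}{6} = - \frac{Q - Q w^{2}}{6} = - \frac{Q}{6} + \frac{Q w^{2}}{6}$)
$- 16 \left(K{\left(41,G{\left(-3,3 \right)} \right)} + 1474\right) \left(1342 + \sqrt{1029 - 257}\right) = - 16 \left(\frac{1}{6} \left(-1\right) \left(-1 + 41^{2}\right) + 1474\right) \left(1342 + \sqrt{1029 - 257}\right) = - 16 \left(\frac{1}{6} \left(-1\right) \left(-1 + 1681\right) + 1474\right) \left(1342 + \sqrt{772}\right) = - 16 \left(\frac{1}{6} \left(-1\right) 1680 + 1474\right) \left(1342 + 2 \sqrt{193}\right) = - 16 \left(-280 + 1474\right) \left(1342 + 2 \sqrt{193}\right) = - 16 \cdot 1194 \left(1342 + 2 \sqrt{193}\right) = - 16 \left(1602348 + 2388 \sqrt{193}\right) = -25637568 - 38208 \sqrt{193}$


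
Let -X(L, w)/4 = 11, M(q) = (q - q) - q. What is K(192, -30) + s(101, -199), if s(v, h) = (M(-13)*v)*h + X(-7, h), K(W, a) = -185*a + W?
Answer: -255589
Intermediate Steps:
M(q) = -q (M(q) = 0 - q = -q)
X(L, w) = -44 (X(L, w) = -4*11 = -44)
K(W, a) = W - 185*a
s(v, h) = -44 + 13*h*v (s(v, h) = ((-1*(-13))*v)*h - 44 = (13*v)*h - 44 = 13*h*v - 44 = -44 + 13*h*v)
K(192, -30) + s(101, -199) = (192 - 185*(-30)) + (-44 + 13*(-199)*101) = (192 + 5550) + (-44 - 261287) = 5742 - 261331 = -255589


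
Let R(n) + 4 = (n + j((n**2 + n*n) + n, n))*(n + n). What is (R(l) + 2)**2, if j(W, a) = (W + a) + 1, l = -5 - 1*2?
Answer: 1196836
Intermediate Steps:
l = -7 (l = -5 - 2 = -7)
j(W, a) = 1 + W + a
R(n) = -4 + 2*n*(1 + 2*n**2 + 3*n) (R(n) = -4 + (n + (1 + ((n**2 + n*n) + n) + n))*(n + n) = -4 + (n + (1 + ((n**2 + n**2) + n) + n))*(2*n) = -4 + (n + (1 + (2*n**2 + n) + n))*(2*n) = -4 + (n + (1 + (n + 2*n**2) + n))*(2*n) = -4 + (n + (1 + 2*n + 2*n**2))*(2*n) = -4 + (1 + 2*n**2 + 3*n)*(2*n) = -4 + 2*n*(1 + 2*n**2 + 3*n))
(R(l) + 2)**2 = ((-4 + 2*(-7) + 4*(-7)**3 + 6*(-7)**2) + 2)**2 = ((-4 - 14 + 4*(-343) + 6*49) + 2)**2 = ((-4 - 14 - 1372 + 294) + 2)**2 = (-1096 + 2)**2 = (-1094)**2 = 1196836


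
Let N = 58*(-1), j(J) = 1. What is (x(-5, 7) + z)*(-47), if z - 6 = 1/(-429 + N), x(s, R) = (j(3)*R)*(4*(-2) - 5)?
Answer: 1945612/487 ≈ 3995.1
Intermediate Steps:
N = -58
x(s, R) = -13*R (x(s, R) = (1*R)*(4*(-2) - 5) = R*(-8 - 5) = R*(-13) = -13*R)
z = 2921/487 (z = 6 + 1/(-429 - 58) = 6 + 1/(-487) = 6 - 1/487 = 2921/487 ≈ 5.9979)
(x(-5, 7) + z)*(-47) = (-13*7 + 2921/487)*(-47) = (-91 + 2921/487)*(-47) = -41396/487*(-47) = 1945612/487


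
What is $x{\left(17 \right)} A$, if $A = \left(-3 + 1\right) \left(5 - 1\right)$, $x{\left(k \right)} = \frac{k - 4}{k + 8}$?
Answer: $- \frac{104}{25} \approx -4.16$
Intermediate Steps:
$x{\left(k \right)} = \frac{-4 + k}{8 + k}$
$A = -8$ ($A = \left(-2\right) 4 = -8$)
$x{\left(17 \right)} A = \frac{-4 + 17}{8 + 17} \left(-8\right) = \frac{1}{25} \cdot 13 \left(-8\right) = \frac{13}{25} \left(-8\right) = - \frac{104}{25}$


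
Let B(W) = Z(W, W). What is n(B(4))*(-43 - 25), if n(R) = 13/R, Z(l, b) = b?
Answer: -221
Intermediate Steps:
B(W) = W
n(B(4))*(-43 - 25) = (13/4)*(-43 - 25) = (13*(1/4))*(-68) = (13/4)*(-68) = -221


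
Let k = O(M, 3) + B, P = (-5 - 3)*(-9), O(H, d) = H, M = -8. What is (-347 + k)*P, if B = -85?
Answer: -31680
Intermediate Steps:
P = 72 (P = -8*(-9) = 72)
k = -93 (k = -8 - 85 = -93)
(-347 + k)*P = (-347 - 93)*72 = -440*72 = -31680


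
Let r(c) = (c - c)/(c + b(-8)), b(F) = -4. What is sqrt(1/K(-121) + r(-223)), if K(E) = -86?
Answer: I*sqrt(86)/86 ≈ 0.10783*I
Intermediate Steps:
r(c) = 0 (r(c) = (c - c)/(c - 4) = 0/(-4 + c) = 0)
sqrt(1/K(-121) + r(-223)) = sqrt(1/(-86) + 0) = sqrt(-1/86 + 0) = sqrt(-1/86) = I*sqrt(86)/86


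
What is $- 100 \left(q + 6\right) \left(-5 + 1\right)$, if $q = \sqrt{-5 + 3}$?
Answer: $2400 + 400 i \sqrt{2} \approx 2400.0 + 565.69 i$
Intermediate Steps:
$q = i \sqrt{2}$ ($q = \sqrt{-2} = i \sqrt{2} \approx 1.4142 i$)
$- 100 \left(q + 6\right) \left(-5 + 1\right) = - 100 \left(i \sqrt{2} + 6\right) \left(-5 + 1\right) = - 100 \left(6 + i \sqrt{2}\right) \left(-4\right) = - 100 \left(-24 - 4 i \sqrt{2}\right) = 2400 + 400 i \sqrt{2}$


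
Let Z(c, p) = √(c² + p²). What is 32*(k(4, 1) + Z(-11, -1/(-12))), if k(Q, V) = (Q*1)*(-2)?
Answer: -256 + 40*√697/3 ≈ 96.010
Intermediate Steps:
k(Q, V) = -2*Q (k(Q, V) = Q*(-2) = -2*Q)
32*(k(4, 1) + Z(-11, -1/(-12))) = 32*(-2*4 + √((-11)² + (-1/(-12))²)) = 32*(-8 + √(121 + (-1*(-1/12))²)) = 32*(-8 + √(121 + (1/12)²)) = 32*(-8 + √(121 + 1/144)) = 32*(-8 + √(17425/144)) = 32*(-8 + 5*√697/12) = -256 + 40*√697/3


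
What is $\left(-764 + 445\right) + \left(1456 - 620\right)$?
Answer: $517$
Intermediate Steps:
$\left(-764 + 445\right) + \left(1456 - 620\right) = -319 + \left(1456 - 620\right) = -319 + 836 = 517$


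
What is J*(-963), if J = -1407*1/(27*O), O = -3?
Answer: -50183/3 ≈ -16728.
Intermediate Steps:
J = 469/27 (J = -1407/(-3*3*9) = -1407/((-9*9)) = -1407/(-81) = -1407*(-1/81) = 469/27 ≈ 17.370)
J*(-963) = (469/27)*(-963) = -50183/3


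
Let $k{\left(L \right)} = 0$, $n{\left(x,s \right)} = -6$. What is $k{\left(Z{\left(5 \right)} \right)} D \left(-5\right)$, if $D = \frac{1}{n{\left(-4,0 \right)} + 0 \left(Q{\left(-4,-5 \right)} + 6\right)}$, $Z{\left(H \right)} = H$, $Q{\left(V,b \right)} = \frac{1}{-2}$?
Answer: $0$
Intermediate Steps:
$Q{\left(V,b \right)} = - \frac{1}{2}$
$D = - \frac{1}{6}$ ($D = \frac{1}{-6 + 0 \left(- \frac{1}{2} + 6\right)} = \frac{1}{-6 + 0 \cdot \frac{11}{2}} = \frac{1}{-6 + 0} = \frac{1}{-6} = - \frac{1}{6} \approx -0.16667$)
$k{\left(Z{\left(5 \right)} \right)} D \left(-5\right) = 0 \left(- \frac{1}{6}\right) \left(-5\right) = 0 \left(-5\right) = 0$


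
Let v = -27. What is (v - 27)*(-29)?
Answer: 1566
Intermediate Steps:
(v - 27)*(-29) = (-27 - 27)*(-29) = -54*(-29) = 1566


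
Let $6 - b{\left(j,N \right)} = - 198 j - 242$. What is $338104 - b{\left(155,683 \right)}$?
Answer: $307166$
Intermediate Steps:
$b{\left(j,N \right)} = 248 + 198 j$ ($b{\left(j,N \right)} = 6 - \left(- 198 j - 242\right) = 6 - \left(-242 - 198 j\right) = 6 + \left(242 + 198 j\right) = 248 + 198 j$)
$338104 - b{\left(155,683 \right)} = 338104 - \left(248 + 198 \cdot 155\right) = 338104 - \left(248 + 30690\right) = 338104 - 30938 = 307166$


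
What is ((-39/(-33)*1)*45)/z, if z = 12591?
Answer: 65/15389 ≈ 0.0042238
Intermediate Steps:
((-39/(-33)*1)*45)/z = ((-39/(-33)*1)*45)/12591 = ((-39*(-1/33)*1)*45)*(1/12591) = (((13/11)*1)*45)*(1/12591) = ((13/11)*45)*(1/12591) = (585/11)*(1/12591) = 65/15389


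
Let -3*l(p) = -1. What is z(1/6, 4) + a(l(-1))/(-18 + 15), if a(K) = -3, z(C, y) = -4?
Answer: -3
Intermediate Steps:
l(p) = 1/3 (l(p) = -1/3*(-1) = 1/3)
z(1/6, 4) + a(l(-1))/(-18 + 15) = -4 - 3/(-18 + 15) = -4 - 3/(-3) = -4 - 1/3*(-3) = -4 + 1 = -3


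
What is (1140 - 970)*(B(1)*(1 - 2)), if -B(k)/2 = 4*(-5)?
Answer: -6800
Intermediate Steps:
B(k) = 40 (B(k) = -8*(-5) = -2*(-20) = 40)
(1140 - 970)*(B(1)*(1 - 2)) = (1140 - 970)*(40*(1 - 2)) = 170*(40*(-1)) = 170*(-40) = -6800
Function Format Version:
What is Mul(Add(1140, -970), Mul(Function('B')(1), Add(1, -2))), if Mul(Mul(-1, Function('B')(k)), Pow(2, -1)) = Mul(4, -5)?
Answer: -6800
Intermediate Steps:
Function('B')(k) = 40 (Function('B')(k) = Mul(-2, Mul(4, -5)) = Mul(-2, -20) = 40)
Mul(Add(1140, -970), Mul(Function('B')(1), Add(1, -2))) = Mul(Add(1140, -970), Mul(40, Add(1, -2))) = Mul(170, Mul(40, -1)) = Mul(170, -40) = -6800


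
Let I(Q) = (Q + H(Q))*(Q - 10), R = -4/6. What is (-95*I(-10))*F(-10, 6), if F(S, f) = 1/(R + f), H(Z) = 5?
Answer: -7125/4 ≈ -1781.3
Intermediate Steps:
R = -⅔ (R = -4*⅙ = -⅔ ≈ -0.66667)
F(S, f) = 1/(-⅔ + f)
I(Q) = (-10 + Q)*(5 + Q) (I(Q) = (Q + 5)*(Q - 10) = (5 + Q)*(-10 + Q) = (-10 + Q)*(5 + Q))
(-95*I(-10))*F(-10, 6) = (-95*(-50 + (-10)² - 5*(-10)))*(3/(-2 + 3*6)) = (-95*(-50 + 100 + 50))*(3/(-2 + 18)) = (-95*100)*(3/16) = -28500/16 = -9500*3/16 = -7125/4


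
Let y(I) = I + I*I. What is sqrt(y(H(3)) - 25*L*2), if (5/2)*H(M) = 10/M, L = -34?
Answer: 4*sqrt(958)/3 ≈ 41.269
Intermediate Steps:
H(M) = 4/M (H(M) = 2*(10/M)/5 = 4/M)
y(I) = I + I**2
sqrt(y(H(3)) - 25*L*2) = sqrt((4/3)*(1 + 4/3) - 25*(-34)*2) = sqrt((4*(1/3))*(1 + 4*(1/3)) + 850*2) = sqrt(4*(1 + 4/3)/3 + 1700) = sqrt((4/3)*(7/3) + 1700) = sqrt(28/9 + 1700) = sqrt(15328/9) = 4*sqrt(958)/3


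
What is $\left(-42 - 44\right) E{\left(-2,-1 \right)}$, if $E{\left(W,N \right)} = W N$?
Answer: $-172$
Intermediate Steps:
$E{\left(W,N \right)} = N W$
$\left(-42 - 44\right) E{\left(-2,-1 \right)} = \left(-42 - 44\right) \left(\left(-1\right) \left(-2\right)\right) = \left(-86\right) 2 = -172$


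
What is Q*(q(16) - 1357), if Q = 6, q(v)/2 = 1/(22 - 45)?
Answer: -187278/23 ≈ -8142.5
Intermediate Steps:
q(v) = -2/23 (q(v) = 2/(22 - 45) = 2/(-23) = 2*(-1/23) = -2/23)
Q*(q(16) - 1357) = 6*(-2/23 - 1357) = 6*(-31213/23) = -187278/23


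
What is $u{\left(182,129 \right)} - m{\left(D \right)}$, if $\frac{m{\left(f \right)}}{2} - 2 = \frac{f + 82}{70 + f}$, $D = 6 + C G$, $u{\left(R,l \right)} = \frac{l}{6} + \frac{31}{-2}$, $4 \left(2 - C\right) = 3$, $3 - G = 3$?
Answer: $- \frac{6}{19} \approx -0.31579$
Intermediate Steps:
$G = 0$ ($G = 3 - 3 = 0$)
$C = \frac{5}{4}$ ($C = 2 - \frac{3}{4} = \frac{5}{4} \approx 1.25$)
$u{\left(R,l \right)} = - \frac{31}{2} + \frac{l}{6}$ ($u{\left(R,l \right)} = l \frac{1}{6} + 31 \left(- \frac{1}{2}\right) = \frac{l}{6} - \frac{31}{2} = - \frac{31}{2} + \frac{l}{6}$)
$D = 6$ ($D = 6 + \frac{5}{4} \cdot 0 = 6 + 0 = 6$)
$m{\left(f \right)} = 4 + \frac{2 \left(82 + f\right)}{70 + f}$ ($m{\left(f \right)} = 4 + 2 \frac{f + 82}{70 + f} = 4 + 2 \frac{82 + f}{70 + f} = 4 + \frac{2 \left(82 + f\right)}{70 + f}$)
$u{\left(182,129 \right)} - m{\left(D \right)} = \left(- \frac{31}{2} + \frac{1}{6} \cdot 129\right) - \frac{6 \left(74 + 6\right)}{70 + 6} = \left(- \frac{31}{2} + \frac{43}{2}\right) - 6 \cdot \frac{1}{76} \cdot 80 = 6 - 6 \cdot \frac{1}{76} \cdot 80 = 6 - \frac{120}{19} = - \frac{6}{19}$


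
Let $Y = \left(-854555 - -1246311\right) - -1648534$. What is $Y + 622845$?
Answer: $2663135$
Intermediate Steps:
$Y = 2040290$ ($Y = \left(-854555 + 1246311\right) + 1648534 = 391756 + 1648534 = 2040290$)
$Y + 622845 = 2040290 + 622845 = 2663135$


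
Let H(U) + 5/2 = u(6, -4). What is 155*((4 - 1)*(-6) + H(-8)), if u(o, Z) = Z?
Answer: -7595/2 ≈ -3797.5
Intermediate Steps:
H(U) = -13/2 (H(U) = -5/2 - 4 = -13/2)
155*((4 - 1)*(-6) + H(-8)) = 155*((4 - 1)*(-6) - 13/2) = 155*(3*(-6) - 13/2) = 155*(-18 - 13/2) = 155*(-49/2) = -7595/2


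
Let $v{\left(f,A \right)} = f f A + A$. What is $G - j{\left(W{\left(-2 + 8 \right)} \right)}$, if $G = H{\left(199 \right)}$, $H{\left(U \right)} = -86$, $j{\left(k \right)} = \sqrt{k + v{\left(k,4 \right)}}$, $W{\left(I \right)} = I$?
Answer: $-86 - \sqrt{154} \approx -98.41$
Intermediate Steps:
$v{\left(f,A \right)} = A + A f^{2}$ ($v{\left(f,A \right)} = f^{2} A + A = A f^{2} + A = A + A f^{2}$)
$j{\left(k \right)} = \sqrt{4 + k + 4 k^{2}}$ ($j{\left(k \right)} = \sqrt{k + 4 \left(1 + k^{2}\right)} = \sqrt{k + \left(4 + 4 k^{2}\right)} = \sqrt{4 + k + 4 k^{2}}$)
$G = -86$
$G - j{\left(W{\left(-2 + 8 \right)} \right)} = -86 - \sqrt{4 + \left(-2 + 8\right) + 4 \left(-2 + 8\right)^{2}} = -86 - \sqrt{4 + 6 + 4 \cdot 6^{2}} = -86 - \sqrt{4 + 6 + 4 \cdot 36} = -86 - \sqrt{4 + 6 + 144} = -86 - \sqrt{154}$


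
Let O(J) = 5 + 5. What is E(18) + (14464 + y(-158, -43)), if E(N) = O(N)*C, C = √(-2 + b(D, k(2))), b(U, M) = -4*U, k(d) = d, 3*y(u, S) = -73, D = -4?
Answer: 43319/3 + 10*√14 ≈ 14477.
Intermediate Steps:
y(u, S) = -73/3 (y(u, S) = (⅓)*(-73) = -73/3)
O(J) = 10
C = √14 (C = √(-2 - 4*(-4)) = √(-2 + 16) = √14 ≈ 3.7417)
E(N) = 10*√14
E(18) + (14464 + y(-158, -43)) = 10*√14 + (14464 - 73/3) = 10*√14 + 43319/3 = 43319/3 + 10*√14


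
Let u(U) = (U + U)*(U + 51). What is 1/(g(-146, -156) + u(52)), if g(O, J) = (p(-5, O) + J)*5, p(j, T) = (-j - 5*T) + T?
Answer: 1/12877 ≈ 7.7658e-5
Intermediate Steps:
p(j, T) = -j - 4*T
g(O, J) = 25 - 20*O + 5*J (g(O, J) = ((-1*(-5) - 4*O) + J)*5 = ((5 - 4*O) + J)*5 = (5 + J - 4*O)*5 = 25 - 20*O + 5*J)
u(U) = 2*U*(51 + U) (u(U) = (2*U)*(51 + U) = 2*U*(51 + U))
1/(g(-146, -156) + u(52)) = 1/((25 - 20*(-146) + 5*(-156)) + 2*52*(51 + 52)) = 1/((25 + 2920 - 780) + 2*52*103) = 1/(2165 + 10712) = 1/12877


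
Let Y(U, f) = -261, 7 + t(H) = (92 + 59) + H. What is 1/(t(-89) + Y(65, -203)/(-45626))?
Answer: 45626/2509691 ≈ 0.018180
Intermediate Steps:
t(H) = 144 + H (t(H) = -7 + ((92 + 59) + H) = -7 + (151 + H) = 144 + H)
1/(t(-89) + Y(65, -203)/(-45626)) = 1/((144 - 89) - 261/(-45626)) = 1/(55 - 261*(-1/45626)) = 1/(55 + 261/45626) = 1/(2509691/45626) = 45626/2509691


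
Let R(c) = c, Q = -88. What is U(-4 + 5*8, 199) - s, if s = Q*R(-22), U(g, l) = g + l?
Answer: -1701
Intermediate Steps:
s = 1936 (s = -88*(-22) = 1936)
U(-4 + 5*8, 199) - s = ((-4 + 5*8) + 199) - 1*1936 = ((-4 + 40) + 199) - 1936 = (36 + 199) - 1936 = 235 - 1936 = -1701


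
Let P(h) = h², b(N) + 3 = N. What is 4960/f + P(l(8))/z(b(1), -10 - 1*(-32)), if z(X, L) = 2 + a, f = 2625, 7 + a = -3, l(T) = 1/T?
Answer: 507379/268800 ≈ 1.8876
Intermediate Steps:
a = -10 (a = -7 - 3 = -10)
b(N) = -3 + N
z(X, L) = -8 (z(X, L) = 2 - 10 = -8)
4960/f + P(l(8))/z(b(1), -10 - 1*(-32)) = 4960/2625 + (1/8)²/(-8) = 4960*(1/2625) + (⅛)²*(-⅛) = 992/525 + (1/64)*(-⅛) = 992/525 - 1/512 = 507379/268800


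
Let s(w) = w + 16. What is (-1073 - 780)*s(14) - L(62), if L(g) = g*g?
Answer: -59434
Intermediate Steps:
s(w) = 16 + w
L(g) = g²
(-1073 - 780)*s(14) - L(62) = (-1073 - 780)*(16 + 14) - 1*62² = -1853*30 - 1*3844 = -55590 - 3844 = -59434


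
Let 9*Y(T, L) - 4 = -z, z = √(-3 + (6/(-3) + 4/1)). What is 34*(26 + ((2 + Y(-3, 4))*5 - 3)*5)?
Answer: 22066/9 - 850*I/9 ≈ 2451.8 - 94.444*I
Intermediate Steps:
z = I (z = √(-3 + (6*(-⅓) + 4*1)) = √(-3 + (-2 + 4)) = √(-3 + 2) = √(-1) = I ≈ 1.0*I)
Y(T, L) = 4/9 - I/9 (Y(T, L) = 4/9 + (-I)/9 = 4/9 - I/9)
34*(26 + ((2 + Y(-3, 4))*5 - 3)*5) = 34*(26 + ((2 + (4/9 - I/9))*5 - 3)*5) = 34*(26 + ((22/9 - I/9)*5 - 3)*5) = 34*(26 + ((110/9 - 5*I/9) - 3)*5) = 34*(26 + (83/9 - 5*I/9)*5) = 34*(26 + (415/9 - 25*I/9)) = 34*(649/9 - 25*I/9) = 22066/9 - 850*I/9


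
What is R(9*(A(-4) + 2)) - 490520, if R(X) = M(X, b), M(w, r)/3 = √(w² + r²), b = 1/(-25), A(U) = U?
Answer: -490520 + 3*√202501/25 ≈ -4.9047e+5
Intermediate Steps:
b = -1/25 ≈ -0.040000
M(w, r) = 3*√(r² + w²) (M(w, r) = 3*√(w² + r²) = 3*√(r² + w²))
R(X) = 3*√(1/625 + X²) (R(X) = 3*√((-1/25)² + X²) = 3*√(1/625 + X²))
R(9*(A(-4) + 2)) - 490520 = 3*√(1 + 625*(9*(-4 + 2))²)/25 - 490520 = 3*√(1 + 625*(9*(-2))²)/25 - 490520 = 3*√(1 + 625*(-18)²)/25 - 490520 = 3*√(1 + 625*324)/25 - 490520 = 3*√(1 + 202500)/25 - 490520 = 3*√202501/25 - 490520 = -490520 + 3*√202501/25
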